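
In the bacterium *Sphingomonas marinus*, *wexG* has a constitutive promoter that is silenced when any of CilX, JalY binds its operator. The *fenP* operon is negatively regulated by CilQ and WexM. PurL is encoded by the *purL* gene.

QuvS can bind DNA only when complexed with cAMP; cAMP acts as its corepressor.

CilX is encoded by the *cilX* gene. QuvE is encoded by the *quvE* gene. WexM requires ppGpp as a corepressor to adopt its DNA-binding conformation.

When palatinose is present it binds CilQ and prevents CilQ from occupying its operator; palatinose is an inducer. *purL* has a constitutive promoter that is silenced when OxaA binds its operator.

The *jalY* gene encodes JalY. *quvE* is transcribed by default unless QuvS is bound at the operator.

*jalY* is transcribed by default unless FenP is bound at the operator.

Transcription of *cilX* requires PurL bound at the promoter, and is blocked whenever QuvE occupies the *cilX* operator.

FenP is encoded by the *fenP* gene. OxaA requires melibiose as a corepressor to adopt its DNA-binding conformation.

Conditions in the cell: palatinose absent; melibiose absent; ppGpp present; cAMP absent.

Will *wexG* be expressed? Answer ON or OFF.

Melibiose is absent, so OxaA is inactive.
With no repressor bound, *purL* is transcribed.
So PurL is produced and active.
cAMP is absent, so QuvS is inactive.
With no repressor bound, *quvE* is transcribed.
So QuvE is produced and active.
With repressor QuvE bound, *cilX* is not transcribed.
So CilX is not produced.
Palatinose is absent, so CilQ is active.
ppGpp is present, so WexM is active.
With repressor CilQ bound, *fenP* is not transcribed.
So FenP is not produced.
With no repressor bound, *jalY* is transcribed.
So JalY is produced and active.
With repressor JalY bound, *wexG* is not transcribed.

OFF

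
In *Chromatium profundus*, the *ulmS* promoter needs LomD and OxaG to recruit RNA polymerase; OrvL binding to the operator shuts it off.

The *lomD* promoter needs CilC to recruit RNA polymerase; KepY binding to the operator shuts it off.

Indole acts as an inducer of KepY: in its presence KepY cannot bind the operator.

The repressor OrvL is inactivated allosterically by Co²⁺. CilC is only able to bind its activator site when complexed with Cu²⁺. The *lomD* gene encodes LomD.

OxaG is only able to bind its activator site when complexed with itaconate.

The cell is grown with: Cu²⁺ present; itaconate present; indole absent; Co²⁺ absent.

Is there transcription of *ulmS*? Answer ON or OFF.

OFF

Co²⁺ is absent, so OrvL is active.
Indole is absent, so KepY is active.
Cu²⁺ is present, so CilC is active.
With repressor KepY bound, *lomD* is not transcribed.
So LomD is not produced.
Itaconate is present, so OxaG is active.
With repressor OrvL bound, *ulmS* is not transcribed.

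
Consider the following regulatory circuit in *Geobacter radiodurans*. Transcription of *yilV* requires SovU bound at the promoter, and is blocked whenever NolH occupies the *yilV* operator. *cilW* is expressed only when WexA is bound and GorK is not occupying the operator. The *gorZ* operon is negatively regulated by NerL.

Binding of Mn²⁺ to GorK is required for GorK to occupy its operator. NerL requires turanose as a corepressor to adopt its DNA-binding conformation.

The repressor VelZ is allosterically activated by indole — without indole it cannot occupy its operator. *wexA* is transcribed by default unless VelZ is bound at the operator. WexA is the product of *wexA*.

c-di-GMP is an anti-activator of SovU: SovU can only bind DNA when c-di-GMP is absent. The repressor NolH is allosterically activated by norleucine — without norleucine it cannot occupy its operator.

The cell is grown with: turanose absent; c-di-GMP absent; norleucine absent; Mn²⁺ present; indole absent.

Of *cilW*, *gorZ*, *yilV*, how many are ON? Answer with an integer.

2

Indole is absent, so VelZ is inactive.
With no repressor bound, *wexA* is transcribed.
So WexA is produced and active.
Mn²⁺ is present, so GorK is active.
With repressor GorK bound, *cilW* is not transcribed.
→ *cilW* is OFF.
Turanose is absent, so NerL is inactive.
With no repressor bound, *gorZ* is transcribed.
→ *gorZ* is ON.
Norleucine is absent, so NolH is inactive.
c-di-GMP is absent, so SovU is active.
No repressor is bound and SovU is active, so *yilV* is transcribed.
→ *yilV* is ON.
2 of the 3 genes are transcribed.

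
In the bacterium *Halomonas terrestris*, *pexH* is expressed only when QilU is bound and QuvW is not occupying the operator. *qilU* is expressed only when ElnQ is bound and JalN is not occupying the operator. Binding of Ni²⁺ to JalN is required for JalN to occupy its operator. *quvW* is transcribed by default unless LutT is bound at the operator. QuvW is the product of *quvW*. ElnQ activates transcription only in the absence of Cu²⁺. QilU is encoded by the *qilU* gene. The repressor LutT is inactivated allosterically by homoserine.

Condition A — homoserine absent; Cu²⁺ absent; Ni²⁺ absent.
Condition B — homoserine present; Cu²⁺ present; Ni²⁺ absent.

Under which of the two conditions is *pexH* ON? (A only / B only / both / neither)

Condition A:
Homoserine is absent, so LutT is active.
With repressor LutT bound, *quvW* is not transcribed.
So QuvW is not produced.
Cu²⁺ is absent, so ElnQ is active.
Ni²⁺ is absent, so JalN is inactive.
No repressor is bound and ElnQ is active, so *qilU* is transcribed.
So QilU is produced and active.
No repressor is bound and QilU is active, so *pexH* is transcribed.
→ *pexH* is ON in A.
Condition B:
Homoserine is present, so LutT is inactive.
With no repressor bound, *quvW* is transcribed.
So QuvW is produced and active.
Cu²⁺ is present, so ElnQ is inactive.
Ni²⁺ is absent, so JalN is inactive.
Required activator ElnQ is absent, so *qilU* is not transcribed.
So QilU is not produced.
With repressor QuvW bound, *pexH* is not transcribed.
→ *pexH* is OFF in B.

A only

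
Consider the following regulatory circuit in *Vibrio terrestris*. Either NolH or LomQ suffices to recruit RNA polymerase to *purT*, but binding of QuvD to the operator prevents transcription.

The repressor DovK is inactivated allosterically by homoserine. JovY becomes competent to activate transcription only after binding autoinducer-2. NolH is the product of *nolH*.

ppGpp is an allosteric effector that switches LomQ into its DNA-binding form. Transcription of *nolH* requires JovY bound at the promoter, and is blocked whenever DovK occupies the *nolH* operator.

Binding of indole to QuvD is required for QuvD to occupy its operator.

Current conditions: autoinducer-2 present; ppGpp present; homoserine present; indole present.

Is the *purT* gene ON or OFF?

OFF

Homoserine is present, so DovK is inactive.
Autoinducer-2 is present, so JovY is active.
No repressor is bound and JovY is active, so *nolH* is transcribed.
So NolH is produced and active.
ppGpp is present, so LomQ is active.
Indole is present, so QuvD is active.
With repressor QuvD bound, *purT* is not transcribed.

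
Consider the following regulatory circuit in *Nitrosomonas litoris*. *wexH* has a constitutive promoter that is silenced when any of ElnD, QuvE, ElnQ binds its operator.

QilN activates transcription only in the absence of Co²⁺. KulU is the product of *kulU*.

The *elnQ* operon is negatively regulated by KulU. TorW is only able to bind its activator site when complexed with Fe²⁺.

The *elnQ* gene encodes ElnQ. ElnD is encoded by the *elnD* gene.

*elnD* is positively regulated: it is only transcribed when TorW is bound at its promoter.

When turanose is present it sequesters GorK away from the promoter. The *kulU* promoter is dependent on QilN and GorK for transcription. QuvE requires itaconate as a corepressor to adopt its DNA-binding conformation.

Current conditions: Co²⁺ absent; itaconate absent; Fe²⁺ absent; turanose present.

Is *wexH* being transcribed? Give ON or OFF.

OFF

Fe²⁺ is absent, so TorW is inactive.
Required activator TorW is absent, so *elnD* is not transcribed.
So ElnD is not produced.
Itaconate is absent, so QuvE is inactive.
Co²⁺ is absent, so QilN is active.
Turanose is present, so GorK is inactive.
Required activator GorK is absent, so *kulU* is not transcribed.
So KulU is not produced.
With no repressor bound, *elnQ* is transcribed.
So ElnQ is produced and active.
With repressor ElnQ bound, *wexH* is not transcribed.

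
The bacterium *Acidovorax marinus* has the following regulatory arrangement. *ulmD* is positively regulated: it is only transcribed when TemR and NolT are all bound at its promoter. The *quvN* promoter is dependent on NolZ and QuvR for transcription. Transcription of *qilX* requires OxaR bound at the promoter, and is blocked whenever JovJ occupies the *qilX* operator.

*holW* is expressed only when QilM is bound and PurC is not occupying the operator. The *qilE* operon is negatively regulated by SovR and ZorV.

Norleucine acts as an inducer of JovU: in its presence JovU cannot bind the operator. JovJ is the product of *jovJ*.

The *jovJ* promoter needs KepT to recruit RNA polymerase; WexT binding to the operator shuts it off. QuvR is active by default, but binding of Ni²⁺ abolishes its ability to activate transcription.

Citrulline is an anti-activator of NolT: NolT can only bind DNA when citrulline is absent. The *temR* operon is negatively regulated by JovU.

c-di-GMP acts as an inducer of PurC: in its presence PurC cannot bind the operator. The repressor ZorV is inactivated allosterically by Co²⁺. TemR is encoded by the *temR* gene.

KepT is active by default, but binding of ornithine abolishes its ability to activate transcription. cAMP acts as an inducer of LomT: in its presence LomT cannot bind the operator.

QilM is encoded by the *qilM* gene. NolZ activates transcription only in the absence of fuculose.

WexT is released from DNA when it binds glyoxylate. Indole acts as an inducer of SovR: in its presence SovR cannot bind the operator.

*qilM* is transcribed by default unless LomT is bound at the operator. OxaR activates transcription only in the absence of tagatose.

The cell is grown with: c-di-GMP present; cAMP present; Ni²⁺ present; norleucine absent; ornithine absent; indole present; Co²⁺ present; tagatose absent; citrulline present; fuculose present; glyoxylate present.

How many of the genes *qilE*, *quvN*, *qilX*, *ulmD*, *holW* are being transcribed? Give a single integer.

Indole is present, so SovR is inactive.
Co²⁺ is present, so ZorV is inactive.
With no repressor bound, *qilE* is transcribed.
→ *qilE* is ON.
Fuculose is present, so NolZ is inactive.
Ni²⁺ is present, so QuvR is inactive.
Required activator NolZ is absent, so *quvN* is not transcribed.
→ *quvN* is OFF.
Tagatose is absent, so OxaR is active.
Glyoxylate is present, so WexT is inactive.
Ornithine is absent, so KepT is active.
No repressor is bound and KepT is active, so *jovJ* is transcribed.
So JovJ is produced and active.
With repressor JovJ bound, *qilX* is not transcribed.
→ *qilX* is OFF.
Norleucine is absent, so JovU is active.
With repressor JovU bound, *temR* is not transcribed.
So TemR is not produced.
Citrulline is present, so NolT is inactive.
Required activator TemR is absent, so *ulmD* is not transcribed.
→ *ulmD* is OFF.
cAMP is present, so LomT is inactive.
With no repressor bound, *qilM* is transcribed.
So QilM is produced and active.
c-di-GMP is present, so PurC is inactive.
No repressor is bound and QilM is active, so *holW* is transcribed.
→ *holW* is ON.
2 of the 5 genes are transcribed.

2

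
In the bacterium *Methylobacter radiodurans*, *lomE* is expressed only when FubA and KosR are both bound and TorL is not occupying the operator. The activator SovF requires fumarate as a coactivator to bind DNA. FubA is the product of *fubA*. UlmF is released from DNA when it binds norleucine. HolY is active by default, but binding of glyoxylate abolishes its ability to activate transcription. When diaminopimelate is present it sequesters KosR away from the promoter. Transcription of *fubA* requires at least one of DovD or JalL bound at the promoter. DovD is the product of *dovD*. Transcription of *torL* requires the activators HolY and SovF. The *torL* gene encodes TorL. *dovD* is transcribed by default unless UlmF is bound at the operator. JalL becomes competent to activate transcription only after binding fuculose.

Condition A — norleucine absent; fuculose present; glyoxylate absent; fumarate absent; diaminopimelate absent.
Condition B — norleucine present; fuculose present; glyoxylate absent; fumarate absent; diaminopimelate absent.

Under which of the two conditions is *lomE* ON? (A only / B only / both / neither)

Condition A:
Norleucine is absent, so UlmF is active.
With repressor UlmF bound, *dovD* is not transcribed.
So DovD is not produced.
Fuculose is present, so JalL is active.
Activator JalL is present, so *fubA* is transcribed.
So FubA is produced and active.
Glyoxylate is absent, so HolY is active.
Fumarate is absent, so SovF is inactive.
Required activator SovF is absent, so *torL* is not transcribed.
So TorL is not produced.
Diaminopimelate is absent, so KosR is active.
No repressor is bound and FubA and KosR are active, so *lomE* is transcribed.
→ *lomE* is ON in A.
Condition B:
Norleucine is present, so UlmF is inactive.
With no repressor bound, *dovD* is transcribed.
So DovD is produced and active.
Fuculose is present, so JalL is active.
Activator DovD is present, so *fubA* is transcribed.
So FubA is produced and active.
Glyoxylate is absent, so HolY is active.
Fumarate is absent, so SovF is inactive.
Required activator SovF is absent, so *torL* is not transcribed.
So TorL is not produced.
Diaminopimelate is absent, so KosR is active.
No repressor is bound and FubA and KosR are active, so *lomE* is transcribed.
→ *lomE* is ON in B.

both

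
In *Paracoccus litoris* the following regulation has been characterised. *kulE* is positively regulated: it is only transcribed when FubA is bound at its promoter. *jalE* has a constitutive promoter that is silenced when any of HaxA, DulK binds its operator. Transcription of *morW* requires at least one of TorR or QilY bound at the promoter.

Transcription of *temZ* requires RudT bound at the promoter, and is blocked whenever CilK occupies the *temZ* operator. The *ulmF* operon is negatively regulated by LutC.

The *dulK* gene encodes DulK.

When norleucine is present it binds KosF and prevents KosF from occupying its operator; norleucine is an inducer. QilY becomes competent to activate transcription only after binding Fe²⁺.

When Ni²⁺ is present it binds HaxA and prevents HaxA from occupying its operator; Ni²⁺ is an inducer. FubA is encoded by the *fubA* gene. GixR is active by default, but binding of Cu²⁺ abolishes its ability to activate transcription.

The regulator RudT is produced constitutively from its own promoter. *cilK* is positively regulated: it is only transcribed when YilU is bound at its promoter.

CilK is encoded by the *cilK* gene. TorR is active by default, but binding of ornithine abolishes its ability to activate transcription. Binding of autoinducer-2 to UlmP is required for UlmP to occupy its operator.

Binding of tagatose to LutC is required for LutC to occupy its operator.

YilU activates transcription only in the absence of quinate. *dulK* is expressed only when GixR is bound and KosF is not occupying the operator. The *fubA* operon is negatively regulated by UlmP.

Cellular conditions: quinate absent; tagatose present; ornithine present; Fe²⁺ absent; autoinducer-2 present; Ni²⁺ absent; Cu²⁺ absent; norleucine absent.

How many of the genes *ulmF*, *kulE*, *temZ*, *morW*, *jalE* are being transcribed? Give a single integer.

0

Tagatose is present, so LutC is active.
With repressor LutC bound, *ulmF* is not transcribed.
→ *ulmF* is OFF.
Autoinducer-2 is present, so UlmP is active.
With repressor UlmP bound, *fubA* is not transcribed.
So FubA is not produced.
Required activator FubA is absent, so *kulE* is not transcribed.
→ *kulE* is OFF.
RudT is produced constitutively and is active.
Quinate is absent, so YilU is active.
No repressor is bound and YilU is active, so *cilK* is transcribed.
So CilK is produced and active.
With repressor CilK bound, *temZ* is not transcribed.
→ *temZ* is OFF.
Ornithine is present, so TorR is inactive.
Fe²⁺ is absent, so QilY is inactive.
No activator is available at the *morW* promoter, so *morW* is not transcribed.
→ *morW* is OFF.
Ni²⁺ is absent, so HaxA is active.
Cu²⁺ is absent, so GixR is active.
Norleucine is absent, so KosF is active.
With repressor KosF bound, *dulK* is not transcribed.
So DulK is not produced.
With repressor HaxA bound, *jalE* is not transcribed.
→ *jalE* is OFF.
0 of the 5 genes are transcribed.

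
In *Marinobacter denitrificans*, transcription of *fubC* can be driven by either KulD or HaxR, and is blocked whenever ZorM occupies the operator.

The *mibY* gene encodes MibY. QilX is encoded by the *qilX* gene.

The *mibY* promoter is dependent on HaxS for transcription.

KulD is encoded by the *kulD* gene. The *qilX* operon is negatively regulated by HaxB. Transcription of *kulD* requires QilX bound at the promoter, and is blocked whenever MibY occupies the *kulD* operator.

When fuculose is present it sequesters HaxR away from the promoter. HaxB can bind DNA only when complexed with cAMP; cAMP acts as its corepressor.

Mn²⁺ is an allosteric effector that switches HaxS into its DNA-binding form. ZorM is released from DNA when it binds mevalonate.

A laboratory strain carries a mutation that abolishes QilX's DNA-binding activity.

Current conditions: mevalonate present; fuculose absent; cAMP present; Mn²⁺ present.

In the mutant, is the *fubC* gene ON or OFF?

Mn²⁺ is present, so HaxS is active.
No repressor is bound and HaxS is active, so *mibY* is transcribed.
So MibY is produced and active.
QilX is non-functional in this strain, so it has no effect.
With repressor MibY bound, *kulD* is not transcribed.
So KulD is not produced.
Fuculose is absent, so HaxR is active.
Mevalonate is present, so ZorM is inactive.
Activator HaxR is present, so *fubC* is transcribed.

ON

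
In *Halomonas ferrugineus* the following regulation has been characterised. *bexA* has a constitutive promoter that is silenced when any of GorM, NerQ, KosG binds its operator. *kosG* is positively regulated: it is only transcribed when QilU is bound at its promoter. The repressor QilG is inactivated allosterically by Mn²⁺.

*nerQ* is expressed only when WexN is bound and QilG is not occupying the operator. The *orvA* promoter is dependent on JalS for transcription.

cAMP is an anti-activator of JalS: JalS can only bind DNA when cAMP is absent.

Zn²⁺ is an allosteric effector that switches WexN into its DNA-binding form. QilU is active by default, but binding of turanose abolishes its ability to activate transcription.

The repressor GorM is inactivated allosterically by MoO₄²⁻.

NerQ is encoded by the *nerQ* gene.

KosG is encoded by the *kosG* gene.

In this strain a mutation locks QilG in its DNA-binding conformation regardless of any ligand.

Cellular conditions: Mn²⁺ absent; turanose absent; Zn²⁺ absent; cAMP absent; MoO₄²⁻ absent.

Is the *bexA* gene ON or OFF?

OFF

MoO₄²⁻ is absent, so GorM is active.
Zn²⁺ is absent, so WexN is inactive.
QilG is constitutively active in this strain.
With repressor QilG bound, *nerQ* is not transcribed.
So NerQ is not produced.
Turanose is absent, so QilU is active.
No repressor is bound and QilU is active, so *kosG* is transcribed.
So KosG is produced and active.
With repressor GorM bound, *bexA* is not transcribed.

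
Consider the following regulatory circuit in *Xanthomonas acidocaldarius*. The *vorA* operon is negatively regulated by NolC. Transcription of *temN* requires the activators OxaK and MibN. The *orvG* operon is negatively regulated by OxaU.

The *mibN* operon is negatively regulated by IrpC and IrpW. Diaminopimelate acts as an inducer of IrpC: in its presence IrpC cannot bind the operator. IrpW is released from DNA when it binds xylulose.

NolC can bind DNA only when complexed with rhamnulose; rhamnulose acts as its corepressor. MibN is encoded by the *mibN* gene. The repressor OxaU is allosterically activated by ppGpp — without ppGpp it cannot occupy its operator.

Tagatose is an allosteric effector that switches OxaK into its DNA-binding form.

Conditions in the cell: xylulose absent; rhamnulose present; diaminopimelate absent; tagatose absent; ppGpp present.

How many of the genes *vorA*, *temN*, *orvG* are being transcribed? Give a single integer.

Rhamnulose is present, so NolC is active.
With repressor NolC bound, *vorA* is not transcribed.
→ *vorA* is OFF.
Tagatose is absent, so OxaK is inactive.
Diaminopimelate is absent, so IrpC is active.
Xylulose is absent, so IrpW is active.
With repressor IrpC bound, *mibN* is not transcribed.
So MibN is not produced.
Required activator OxaK is absent, so *temN* is not transcribed.
→ *temN* is OFF.
ppGpp is present, so OxaU is active.
With repressor OxaU bound, *orvG* is not transcribed.
→ *orvG* is OFF.
0 of the 3 genes are transcribed.

0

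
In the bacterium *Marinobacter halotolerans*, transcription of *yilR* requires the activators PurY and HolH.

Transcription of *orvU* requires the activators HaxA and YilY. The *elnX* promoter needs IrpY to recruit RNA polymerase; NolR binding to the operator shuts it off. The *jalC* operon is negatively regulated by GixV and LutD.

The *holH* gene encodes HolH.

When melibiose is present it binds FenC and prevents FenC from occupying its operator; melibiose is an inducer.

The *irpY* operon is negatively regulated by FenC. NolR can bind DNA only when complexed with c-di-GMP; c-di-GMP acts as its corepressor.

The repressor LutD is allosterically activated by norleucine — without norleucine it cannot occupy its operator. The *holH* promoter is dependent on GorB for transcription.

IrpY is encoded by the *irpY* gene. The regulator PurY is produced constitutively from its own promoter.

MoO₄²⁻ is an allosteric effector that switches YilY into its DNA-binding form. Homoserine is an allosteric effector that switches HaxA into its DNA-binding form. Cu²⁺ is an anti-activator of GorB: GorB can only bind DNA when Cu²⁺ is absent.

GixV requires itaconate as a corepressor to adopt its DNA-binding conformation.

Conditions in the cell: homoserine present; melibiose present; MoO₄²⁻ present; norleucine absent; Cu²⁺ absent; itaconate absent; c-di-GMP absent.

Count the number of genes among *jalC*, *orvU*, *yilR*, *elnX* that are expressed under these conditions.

4

Itaconate is absent, so GixV is inactive.
Norleucine is absent, so LutD is inactive.
With no repressor bound, *jalC* is transcribed.
→ *jalC* is ON.
Homoserine is present, so HaxA is active.
MoO₄²⁻ is present, so YilY is active.
No repressor is bound and HaxA and YilY are active, so *orvU* is transcribed.
→ *orvU* is ON.
PurY is produced constitutively and is active.
Cu²⁺ is absent, so GorB is active.
No repressor is bound and GorB is active, so *holH* is transcribed.
So HolH is produced and active.
No repressor is bound and PurY and HolH are active, so *yilR* is transcribed.
→ *yilR* is ON.
c-di-GMP is absent, so NolR is inactive.
Melibiose is present, so FenC is inactive.
With no repressor bound, *irpY* is transcribed.
So IrpY is produced and active.
No repressor is bound and IrpY is active, so *elnX* is transcribed.
→ *elnX* is ON.
4 of the 4 genes are transcribed.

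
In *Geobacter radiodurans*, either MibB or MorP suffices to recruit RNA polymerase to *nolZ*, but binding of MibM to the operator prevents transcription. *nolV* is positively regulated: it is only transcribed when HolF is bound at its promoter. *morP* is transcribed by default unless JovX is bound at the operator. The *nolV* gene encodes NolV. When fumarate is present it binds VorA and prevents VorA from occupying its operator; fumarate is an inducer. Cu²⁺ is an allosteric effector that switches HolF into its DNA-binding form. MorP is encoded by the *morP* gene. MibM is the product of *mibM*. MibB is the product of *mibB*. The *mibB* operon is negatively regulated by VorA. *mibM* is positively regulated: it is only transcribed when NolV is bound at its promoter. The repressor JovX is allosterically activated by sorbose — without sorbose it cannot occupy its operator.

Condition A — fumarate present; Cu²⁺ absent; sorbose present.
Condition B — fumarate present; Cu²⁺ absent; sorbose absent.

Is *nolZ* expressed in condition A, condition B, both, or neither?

both

Condition A:
Fumarate is present, so VorA is inactive.
With no repressor bound, *mibB* is transcribed.
So MibB is produced and active.
Cu²⁺ is absent, so HolF is inactive.
Required activator HolF is absent, so *nolV* is not transcribed.
So NolV is not produced.
Required activator NolV is absent, so *mibM* is not transcribed.
So MibM is not produced.
Sorbose is present, so JovX is active.
With repressor JovX bound, *morP* is not transcribed.
So MorP is not produced.
Activator MibB is present, so *nolZ* is transcribed.
→ *nolZ* is ON in A.
Condition B:
Fumarate is present, so VorA is inactive.
With no repressor bound, *mibB* is transcribed.
So MibB is produced and active.
Cu²⁺ is absent, so HolF is inactive.
Required activator HolF is absent, so *nolV* is not transcribed.
So NolV is not produced.
Required activator NolV is absent, so *mibM* is not transcribed.
So MibM is not produced.
Sorbose is absent, so JovX is inactive.
With no repressor bound, *morP* is transcribed.
So MorP is produced and active.
Activator MibB is present, so *nolZ* is transcribed.
→ *nolZ* is ON in B.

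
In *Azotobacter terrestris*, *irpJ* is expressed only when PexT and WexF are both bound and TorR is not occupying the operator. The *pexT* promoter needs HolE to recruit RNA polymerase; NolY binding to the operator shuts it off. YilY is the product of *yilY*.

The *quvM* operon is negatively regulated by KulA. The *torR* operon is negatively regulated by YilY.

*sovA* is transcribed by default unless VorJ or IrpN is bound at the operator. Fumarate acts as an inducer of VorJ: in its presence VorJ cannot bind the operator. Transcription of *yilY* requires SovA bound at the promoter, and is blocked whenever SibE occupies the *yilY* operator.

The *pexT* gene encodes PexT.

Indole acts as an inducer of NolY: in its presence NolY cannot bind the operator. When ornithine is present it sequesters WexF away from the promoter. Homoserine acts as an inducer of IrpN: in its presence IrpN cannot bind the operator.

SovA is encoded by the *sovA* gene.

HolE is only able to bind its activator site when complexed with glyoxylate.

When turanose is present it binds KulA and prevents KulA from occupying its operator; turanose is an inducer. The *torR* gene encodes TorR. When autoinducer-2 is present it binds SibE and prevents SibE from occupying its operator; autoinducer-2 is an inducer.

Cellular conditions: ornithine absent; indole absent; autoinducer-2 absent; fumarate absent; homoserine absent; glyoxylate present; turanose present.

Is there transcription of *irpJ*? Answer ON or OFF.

OFF

Glyoxylate is present, so HolE is active.
Indole is absent, so NolY is active.
With repressor NolY bound, *pexT* is not transcribed.
So PexT is not produced.
Fumarate is absent, so VorJ is active.
Homoserine is absent, so IrpN is active.
With repressor VorJ bound, *sovA* is not transcribed.
So SovA is not produced.
Autoinducer-2 is absent, so SibE is active.
With repressor SibE bound, *yilY* is not transcribed.
So YilY is not produced.
With no repressor bound, *torR* is transcribed.
So TorR is produced and active.
Ornithine is absent, so WexF is active.
With repressor TorR bound, *irpJ* is not transcribed.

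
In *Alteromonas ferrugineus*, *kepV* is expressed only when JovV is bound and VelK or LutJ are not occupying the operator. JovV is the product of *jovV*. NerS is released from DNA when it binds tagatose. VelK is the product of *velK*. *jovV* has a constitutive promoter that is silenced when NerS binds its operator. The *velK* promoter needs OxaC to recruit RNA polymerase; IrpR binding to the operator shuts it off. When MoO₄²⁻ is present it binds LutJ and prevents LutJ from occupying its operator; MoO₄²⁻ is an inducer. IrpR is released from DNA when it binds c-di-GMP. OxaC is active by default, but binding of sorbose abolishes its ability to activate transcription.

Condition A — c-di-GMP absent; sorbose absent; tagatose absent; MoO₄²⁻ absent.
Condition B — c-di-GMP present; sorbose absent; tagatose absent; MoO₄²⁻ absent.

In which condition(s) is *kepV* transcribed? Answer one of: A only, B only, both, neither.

neither

Condition A:
c-di-GMP is absent, so IrpR is active.
Sorbose is absent, so OxaC is active.
With repressor IrpR bound, *velK* is not transcribed.
So VelK is not produced.
Tagatose is absent, so NerS is active.
With repressor NerS bound, *jovV* is not transcribed.
So JovV is not produced.
MoO₄²⁻ is absent, so LutJ is active.
With repressor LutJ bound, *kepV* is not transcribed.
→ *kepV* is OFF in A.
Condition B:
c-di-GMP is present, so IrpR is inactive.
Sorbose is absent, so OxaC is active.
No repressor is bound and OxaC is active, so *velK* is transcribed.
So VelK is produced and active.
Tagatose is absent, so NerS is active.
With repressor NerS bound, *jovV* is not transcribed.
So JovV is not produced.
MoO₄²⁻ is absent, so LutJ is active.
With repressor VelK bound, *kepV* is not transcribed.
→ *kepV* is OFF in B.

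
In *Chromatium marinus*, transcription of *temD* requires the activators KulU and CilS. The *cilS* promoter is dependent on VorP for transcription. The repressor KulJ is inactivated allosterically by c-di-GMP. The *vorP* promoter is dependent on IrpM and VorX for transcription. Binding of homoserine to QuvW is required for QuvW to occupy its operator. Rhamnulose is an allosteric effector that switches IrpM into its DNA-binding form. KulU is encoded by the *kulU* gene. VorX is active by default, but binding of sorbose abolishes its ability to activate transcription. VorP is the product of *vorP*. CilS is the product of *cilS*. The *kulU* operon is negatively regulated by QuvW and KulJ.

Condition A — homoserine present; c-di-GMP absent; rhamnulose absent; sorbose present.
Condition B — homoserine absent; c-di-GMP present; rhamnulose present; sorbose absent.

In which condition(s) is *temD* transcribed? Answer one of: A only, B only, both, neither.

Condition A:
Homoserine is present, so QuvW is active.
c-di-GMP is absent, so KulJ is active.
With repressor QuvW bound, *kulU* is not transcribed.
So KulU is not produced.
Rhamnulose is absent, so IrpM is inactive.
Sorbose is present, so VorX is inactive.
Required activator IrpM is absent, so *vorP* is not transcribed.
So VorP is not produced.
Required activator VorP is absent, so *cilS* is not transcribed.
So CilS is not produced.
Required activator KulU is absent, so *temD* is not transcribed.
→ *temD* is OFF in A.
Condition B:
Homoserine is absent, so QuvW is inactive.
c-di-GMP is present, so KulJ is inactive.
With no repressor bound, *kulU* is transcribed.
So KulU is produced and active.
Rhamnulose is present, so IrpM is active.
Sorbose is absent, so VorX is active.
No repressor is bound and IrpM and VorX are active, so *vorP* is transcribed.
So VorP is produced and active.
No repressor is bound and VorP is active, so *cilS* is transcribed.
So CilS is produced and active.
No repressor is bound and KulU and CilS are active, so *temD* is transcribed.
→ *temD* is ON in B.

B only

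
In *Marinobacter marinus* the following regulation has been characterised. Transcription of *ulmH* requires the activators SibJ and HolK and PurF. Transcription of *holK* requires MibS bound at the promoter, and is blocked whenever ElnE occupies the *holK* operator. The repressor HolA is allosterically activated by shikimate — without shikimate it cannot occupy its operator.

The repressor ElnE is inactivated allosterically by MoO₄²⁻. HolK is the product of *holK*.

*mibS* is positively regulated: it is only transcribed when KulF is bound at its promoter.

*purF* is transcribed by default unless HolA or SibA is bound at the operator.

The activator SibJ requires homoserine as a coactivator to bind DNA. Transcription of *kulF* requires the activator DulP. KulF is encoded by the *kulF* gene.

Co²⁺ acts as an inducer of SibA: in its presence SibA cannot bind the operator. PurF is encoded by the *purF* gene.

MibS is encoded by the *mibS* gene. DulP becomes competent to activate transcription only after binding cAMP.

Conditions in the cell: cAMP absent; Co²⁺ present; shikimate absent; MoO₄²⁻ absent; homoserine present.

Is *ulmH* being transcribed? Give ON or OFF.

Homoserine is present, so SibJ is active.
cAMP is absent, so DulP is inactive.
Required activator DulP is absent, so *kulF* is not transcribed.
So KulF is not produced.
Required activator KulF is absent, so *mibS* is not transcribed.
So MibS is not produced.
MoO₄²⁻ is absent, so ElnE is active.
With repressor ElnE bound, *holK* is not transcribed.
So HolK is not produced.
Shikimate is absent, so HolA is inactive.
Co²⁺ is present, so SibA is inactive.
With no repressor bound, *purF* is transcribed.
So PurF is produced and active.
Required activator HolK is absent, so *ulmH* is not transcribed.

OFF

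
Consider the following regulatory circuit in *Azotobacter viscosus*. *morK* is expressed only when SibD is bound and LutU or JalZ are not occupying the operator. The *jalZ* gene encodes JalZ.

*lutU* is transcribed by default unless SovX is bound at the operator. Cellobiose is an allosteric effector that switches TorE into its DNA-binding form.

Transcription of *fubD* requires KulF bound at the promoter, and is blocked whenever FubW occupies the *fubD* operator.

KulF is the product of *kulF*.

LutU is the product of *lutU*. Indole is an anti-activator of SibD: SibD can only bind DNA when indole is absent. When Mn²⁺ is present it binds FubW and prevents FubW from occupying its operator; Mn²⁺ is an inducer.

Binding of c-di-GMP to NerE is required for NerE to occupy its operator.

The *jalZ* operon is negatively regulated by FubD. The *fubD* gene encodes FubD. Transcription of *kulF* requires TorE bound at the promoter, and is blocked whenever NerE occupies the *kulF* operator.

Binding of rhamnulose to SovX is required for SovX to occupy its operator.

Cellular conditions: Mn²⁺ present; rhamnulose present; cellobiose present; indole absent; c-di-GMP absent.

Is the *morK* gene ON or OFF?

Rhamnulose is present, so SovX is active.
With repressor SovX bound, *lutU* is not transcribed.
So LutU is not produced.
Indole is absent, so SibD is active.
Mn²⁺ is present, so FubW is inactive.
c-di-GMP is absent, so NerE is inactive.
Cellobiose is present, so TorE is active.
No repressor is bound and TorE is active, so *kulF* is transcribed.
So KulF is produced and active.
No repressor is bound and KulF is active, so *fubD* is transcribed.
So FubD is produced and active.
With repressor FubD bound, *jalZ* is not transcribed.
So JalZ is not produced.
No repressor is bound and SibD is active, so *morK* is transcribed.

ON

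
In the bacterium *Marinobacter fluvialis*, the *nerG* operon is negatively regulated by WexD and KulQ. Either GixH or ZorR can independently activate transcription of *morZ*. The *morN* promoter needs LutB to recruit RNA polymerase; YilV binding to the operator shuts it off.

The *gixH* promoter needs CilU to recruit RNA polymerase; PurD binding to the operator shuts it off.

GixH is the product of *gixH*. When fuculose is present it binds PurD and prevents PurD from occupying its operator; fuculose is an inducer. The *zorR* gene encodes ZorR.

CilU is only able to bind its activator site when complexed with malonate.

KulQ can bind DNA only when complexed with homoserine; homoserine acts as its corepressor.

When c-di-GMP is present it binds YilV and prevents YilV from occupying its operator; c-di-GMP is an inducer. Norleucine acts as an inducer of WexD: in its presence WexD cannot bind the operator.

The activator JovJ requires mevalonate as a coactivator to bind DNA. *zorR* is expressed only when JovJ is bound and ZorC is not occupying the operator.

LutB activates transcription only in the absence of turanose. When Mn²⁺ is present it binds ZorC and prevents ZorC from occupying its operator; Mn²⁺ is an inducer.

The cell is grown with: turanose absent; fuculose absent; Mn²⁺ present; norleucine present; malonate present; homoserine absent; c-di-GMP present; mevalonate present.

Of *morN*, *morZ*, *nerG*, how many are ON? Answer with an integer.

3

Turanose is absent, so LutB is active.
c-di-GMP is present, so YilV is inactive.
No repressor is bound and LutB is active, so *morN* is transcribed.
→ *morN* is ON.
Fuculose is absent, so PurD is active.
Malonate is present, so CilU is active.
With repressor PurD bound, *gixH* is not transcribed.
So GixH is not produced.
Mevalonate is present, so JovJ is active.
Mn²⁺ is present, so ZorC is inactive.
No repressor is bound and JovJ is active, so *zorR* is transcribed.
So ZorR is produced and active.
Activator ZorR is present, so *morZ* is transcribed.
→ *morZ* is ON.
Norleucine is present, so WexD is inactive.
Homoserine is absent, so KulQ is inactive.
With no repressor bound, *nerG* is transcribed.
→ *nerG* is ON.
3 of the 3 genes are transcribed.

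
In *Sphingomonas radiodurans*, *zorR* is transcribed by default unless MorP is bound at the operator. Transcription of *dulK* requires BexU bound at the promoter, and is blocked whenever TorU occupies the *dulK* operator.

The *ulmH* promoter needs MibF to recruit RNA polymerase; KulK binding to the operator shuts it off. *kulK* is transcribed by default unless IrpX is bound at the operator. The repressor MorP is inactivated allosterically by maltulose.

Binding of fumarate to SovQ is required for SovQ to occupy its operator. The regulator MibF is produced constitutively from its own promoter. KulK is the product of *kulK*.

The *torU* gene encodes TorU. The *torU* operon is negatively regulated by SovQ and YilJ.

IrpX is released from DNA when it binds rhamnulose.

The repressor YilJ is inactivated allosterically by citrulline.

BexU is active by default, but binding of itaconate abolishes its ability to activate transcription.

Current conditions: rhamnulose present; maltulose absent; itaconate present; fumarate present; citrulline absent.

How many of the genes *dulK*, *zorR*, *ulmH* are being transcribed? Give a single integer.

Itaconate is present, so BexU is inactive.
Fumarate is present, so SovQ is active.
Citrulline is absent, so YilJ is active.
With repressor SovQ bound, *torU* is not transcribed.
So TorU is not produced.
Required activator BexU is absent, so *dulK* is not transcribed.
→ *dulK* is OFF.
Maltulose is absent, so MorP is active.
With repressor MorP bound, *zorR* is not transcribed.
→ *zorR* is OFF.
Rhamnulose is present, so IrpX is inactive.
With no repressor bound, *kulK* is transcribed.
So KulK is produced and active.
MibF is produced constitutively and is active.
With repressor KulK bound, *ulmH* is not transcribed.
→ *ulmH* is OFF.
0 of the 3 genes are transcribed.

0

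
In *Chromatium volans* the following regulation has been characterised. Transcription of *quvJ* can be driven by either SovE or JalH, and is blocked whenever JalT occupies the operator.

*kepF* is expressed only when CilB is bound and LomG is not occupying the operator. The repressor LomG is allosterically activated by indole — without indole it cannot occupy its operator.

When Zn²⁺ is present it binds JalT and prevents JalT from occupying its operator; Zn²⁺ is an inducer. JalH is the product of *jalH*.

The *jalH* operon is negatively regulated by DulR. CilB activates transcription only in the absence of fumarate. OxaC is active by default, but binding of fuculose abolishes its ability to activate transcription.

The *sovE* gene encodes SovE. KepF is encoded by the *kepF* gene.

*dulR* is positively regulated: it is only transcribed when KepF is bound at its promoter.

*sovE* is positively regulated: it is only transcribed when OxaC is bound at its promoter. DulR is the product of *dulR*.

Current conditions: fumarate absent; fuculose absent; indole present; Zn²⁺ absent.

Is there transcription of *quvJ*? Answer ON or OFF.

OFF

Zn²⁺ is absent, so JalT is active.
Fuculose is absent, so OxaC is active.
No repressor is bound and OxaC is active, so *sovE* is transcribed.
So SovE is produced and active.
Indole is present, so LomG is active.
Fumarate is absent, so CilB is active.
With repressor LomG bound, *kepF* is not transcribed.
So KepF is not produced.
Required activator KepF is absent, so *dulR* is not transcribed.
So DulR is not produced.
With no repressor bound, *jalH* is transcribed.
So JalH is produced and active.
With repressor JalT bound, *quvJ* is not transcribed.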